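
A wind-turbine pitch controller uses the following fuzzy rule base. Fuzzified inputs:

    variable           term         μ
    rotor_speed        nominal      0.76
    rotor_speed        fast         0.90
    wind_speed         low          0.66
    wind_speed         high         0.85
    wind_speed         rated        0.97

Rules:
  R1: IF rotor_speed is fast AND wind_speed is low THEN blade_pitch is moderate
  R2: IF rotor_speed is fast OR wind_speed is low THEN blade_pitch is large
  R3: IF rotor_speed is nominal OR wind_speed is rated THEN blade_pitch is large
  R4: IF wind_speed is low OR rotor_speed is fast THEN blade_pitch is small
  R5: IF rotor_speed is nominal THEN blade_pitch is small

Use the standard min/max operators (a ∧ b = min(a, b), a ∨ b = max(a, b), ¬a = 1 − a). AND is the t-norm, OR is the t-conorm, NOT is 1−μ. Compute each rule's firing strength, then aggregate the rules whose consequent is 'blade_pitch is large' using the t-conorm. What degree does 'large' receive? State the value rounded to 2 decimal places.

0.97

R1: fast=0.90, low=0.66; AND[min(a, b)] → w = 0.66
R2: fast=0.90, low=0.66; OR[max(a, b)] → w = 0.90
R3: nominal=0.76, rated=0.97; OR[max(a, b)] → w = 0.97
R4: low=0.66, fast=0.90; OR[max(a, b)] → w = 0.90
R5: nominal=0.76 → w = 0.76
Rules with consequent 'large': {R2, R3} → strengths 0.90, 0.97
Aggregate via t-conorm [max(a, b)]: 0.97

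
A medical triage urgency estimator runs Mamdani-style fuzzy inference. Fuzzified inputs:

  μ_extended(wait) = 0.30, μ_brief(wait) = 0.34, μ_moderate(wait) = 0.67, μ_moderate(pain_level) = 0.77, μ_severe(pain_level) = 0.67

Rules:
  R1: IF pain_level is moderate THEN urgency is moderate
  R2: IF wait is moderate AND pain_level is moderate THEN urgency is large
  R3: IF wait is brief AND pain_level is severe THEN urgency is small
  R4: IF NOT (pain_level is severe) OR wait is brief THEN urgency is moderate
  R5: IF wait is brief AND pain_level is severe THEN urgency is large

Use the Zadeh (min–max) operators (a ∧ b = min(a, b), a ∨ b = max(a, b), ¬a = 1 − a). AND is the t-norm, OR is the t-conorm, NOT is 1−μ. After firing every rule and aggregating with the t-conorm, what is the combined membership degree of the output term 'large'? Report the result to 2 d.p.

R1: moderate=0.77 → w = 0.77
R2: moderate=0.67, moderate=0.77; AND[min(a, b)] → w = 0.67
R3: brief=0.34, severe=0.67; AND[min(a, b)] → w = 0.34
R4: ¬severe=1−0.67=0.33, brief=0.34; OR[max(a, b)] → w = 0.34
R5: brief=0.34, severe=0.67; AND[min(a, b)] → w = 0.34
Rules with consequent 'large': {R2, R5} → strengths 0.67, 0.34
Aggregate via t-conorm [max(a, b)]: 0.67

0.67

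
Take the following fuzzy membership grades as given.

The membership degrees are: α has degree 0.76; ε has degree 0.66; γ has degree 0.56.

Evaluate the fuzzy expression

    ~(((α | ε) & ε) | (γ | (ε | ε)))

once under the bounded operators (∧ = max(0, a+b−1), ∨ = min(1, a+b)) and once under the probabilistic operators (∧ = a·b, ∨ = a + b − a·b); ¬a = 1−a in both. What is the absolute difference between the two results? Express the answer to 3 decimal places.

0.020

Under bounded:
  α | ε = min(1, a+b) on (0.76, 0.66) = 1.00
  (α | ε) & ε = max(0, a+b−1) on (1.00, 0.66) = 0.66
  ε | ε = min(1, a+b) on (0.66, 0.66) = 1.00
  γ | (ε | ε) = min(1, a+b) on (0.56, 1.00) = 1.00
  ((α | ε) & ε) | (γ | (ε | ε)) = min(1, a+b) on (0.66, 1.00) = 1.00
  ~(((α | ε) & ε) | (γ | (ε | ε))) = 1 − 1.00 = 0.00
  → value = 0.0000
Under probabilistic:
  α | ε = a + b − a·b on (0.7600, 0.6600) = 0.9184
  (α | ε) & ε = a·b on (0.9184, 0.6600) = 0.6061
  ε | ε = a + b − a·b on (0.6600, 0.6600) = 0.8844
  γ | (ε | ε) = a + b − a·b on (0.5600, 0.8844) = 0.9491
  ((α | ε) & ε) | (γ | (ε | ε)) = a + b − a·b on (0.6061, 0.9491) = 0.9800
  ~(((α | ε) & ε) | (γ | (ε | ε))) = 1 − 0.9800 = 0.0200
  → value = 0.0200
|0.0000 − 0.0200| = 0.020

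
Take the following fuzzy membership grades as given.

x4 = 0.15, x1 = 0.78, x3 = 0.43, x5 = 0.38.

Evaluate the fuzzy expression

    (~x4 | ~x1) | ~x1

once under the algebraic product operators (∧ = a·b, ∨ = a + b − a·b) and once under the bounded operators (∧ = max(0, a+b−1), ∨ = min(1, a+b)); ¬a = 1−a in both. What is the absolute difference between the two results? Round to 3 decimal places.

0.091

Under algebraic product:
  ~x4 = 1 − 0.1500 = 0.8500
  ~x1 = 1 − 0.7800 = 0.2200
  ~x4 | ~x1 = a + b − a·b on (0.8500, 0.2200) = 0.8830
  ~x1 = 1 − 0.7800 = 0.2200
  (~x4 | ~x1) | ~x1 = a + b − a·b on (0.8830, 0.2200) = 0.9087
  → value = 0.9087
Under bounded:
  ~x4 = 1 − 0.15 = 0.85
  ~x1 = 1 − 0.78 = 0.22
  ~x4 | ~x1 = min(1, a+b) on (0.85, 0.22) = 1.00
  ~x1 = 1 − 0.78 = 0.22
  (~x4 | ~x1) | ~x1 = min(1, a+b) on (1.00, 0.22) = 1.00
  → value = 1.0000
|0.9087 − 1.0000| = 0.091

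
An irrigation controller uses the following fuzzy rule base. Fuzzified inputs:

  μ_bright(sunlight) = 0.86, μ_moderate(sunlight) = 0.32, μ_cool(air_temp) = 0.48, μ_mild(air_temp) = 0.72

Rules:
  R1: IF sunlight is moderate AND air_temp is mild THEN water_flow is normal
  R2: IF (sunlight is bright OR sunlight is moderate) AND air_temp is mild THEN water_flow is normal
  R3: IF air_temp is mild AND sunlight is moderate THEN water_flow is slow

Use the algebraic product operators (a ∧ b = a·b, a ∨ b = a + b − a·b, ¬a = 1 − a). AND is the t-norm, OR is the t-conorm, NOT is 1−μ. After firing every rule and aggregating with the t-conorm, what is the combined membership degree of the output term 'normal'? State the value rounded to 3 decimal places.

0.732

R1: moderate=0.32, mild=0.72; AND[a·b] → w = 0.2304
R2: (bright=0.86 OR moderate=0.32) = 0.9048; AND[a·b] with mild=0.72 → w = 0.6515
R3: mild=0.72, moderate=0.32; AND[a·b] → w = 0.2304
Rules with consequent 'normal': {R1, R2} → strengths 0.2304, 0.6515
Aggregate via t-conorm [a + b − a·b]: 0.7318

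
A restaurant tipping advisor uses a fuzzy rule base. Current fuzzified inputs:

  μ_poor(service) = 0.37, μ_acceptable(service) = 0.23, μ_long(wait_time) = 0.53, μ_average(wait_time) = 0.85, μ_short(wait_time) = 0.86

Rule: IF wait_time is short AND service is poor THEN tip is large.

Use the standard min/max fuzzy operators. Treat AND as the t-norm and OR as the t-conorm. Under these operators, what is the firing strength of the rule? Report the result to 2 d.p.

0.37

firing strength: short=0.86, poor=0.37; AND[min(a, b)] → w = 0.37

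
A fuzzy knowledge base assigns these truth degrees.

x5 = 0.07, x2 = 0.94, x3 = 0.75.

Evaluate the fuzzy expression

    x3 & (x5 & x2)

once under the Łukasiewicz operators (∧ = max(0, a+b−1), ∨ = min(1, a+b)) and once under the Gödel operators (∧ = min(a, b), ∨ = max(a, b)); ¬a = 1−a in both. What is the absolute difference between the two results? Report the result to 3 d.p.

0.070

Under Łukasiewicz:
  x5 & x2 = max(0, a+b−1) on (0.07, 0.94) = 0.01
  x3 & (x5 & x2) = max(0, a+b−1) on (0.75, 0.01) = 0.00
  → value = 0.0000
Under Gödel:
  x5 & x2 = min(a, b) on (0.07, 0.94) = 0.07
  x3 & (x5 & x2) = min(a, b) on (0.75, 0.07) = 0.07
  → value = 0.0700
|0.0000 − 0.0700| = 0.070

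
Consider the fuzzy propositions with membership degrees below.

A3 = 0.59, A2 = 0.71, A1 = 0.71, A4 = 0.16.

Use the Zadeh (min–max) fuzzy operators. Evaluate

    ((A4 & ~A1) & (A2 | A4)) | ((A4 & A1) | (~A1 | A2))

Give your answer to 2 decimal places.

~A1 = 1 − 0.71 = 0.29
A4 & ~A1 = min(a, b) on (0.16, 0.29) = 0.16
A2 | A4 = max(a, b) on (0.71, 0.16) = 0.71
(A4 & ~A1) & (A2 | A4) = min(a, b) on (0.16, 0.71) = 0.16
A4 & A1 = min(a, b) on (0.16, 0.71) = 0.16
~A1 = 1 − 0.71 = 0.29
~A1 | A2 = max(a, b) on (0.29, 0.71) = 0.71
(A4 & A1) | (~A1 | A2) = max(a, b) on (0.16, 0.71) = 0.71
((A4 & ~A1) & (A2 | A4)) | ((A4 & A1) | (~A1 | A2)) = max(a, b) on (0.16, 0.71) = 0.71

0.71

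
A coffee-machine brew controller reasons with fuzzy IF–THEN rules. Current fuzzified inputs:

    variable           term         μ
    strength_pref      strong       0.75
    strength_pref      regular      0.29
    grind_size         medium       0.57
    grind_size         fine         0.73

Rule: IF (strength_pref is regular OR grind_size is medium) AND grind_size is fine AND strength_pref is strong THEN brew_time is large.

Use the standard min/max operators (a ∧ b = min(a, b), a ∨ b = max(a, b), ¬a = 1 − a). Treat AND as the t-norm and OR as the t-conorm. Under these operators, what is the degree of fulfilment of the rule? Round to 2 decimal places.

0.57

firing strength: (regular=0.29 OR medium=0.57) = 0.57; AND[min(a, b)] with fine=0.73, strong=0.75 → w = 0.57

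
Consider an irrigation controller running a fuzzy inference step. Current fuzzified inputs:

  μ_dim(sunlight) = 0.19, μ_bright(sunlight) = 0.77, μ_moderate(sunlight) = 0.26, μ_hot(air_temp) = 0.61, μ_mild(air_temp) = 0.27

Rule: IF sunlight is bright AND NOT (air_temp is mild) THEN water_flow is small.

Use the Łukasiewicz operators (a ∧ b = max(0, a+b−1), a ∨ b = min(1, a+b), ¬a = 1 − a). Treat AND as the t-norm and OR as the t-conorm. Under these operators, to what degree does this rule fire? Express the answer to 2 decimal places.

firing strength: bright=0.77, ¬mild=1−0.27=0.73; AND[max(0, a+b−1)] → w = 0.50

0.50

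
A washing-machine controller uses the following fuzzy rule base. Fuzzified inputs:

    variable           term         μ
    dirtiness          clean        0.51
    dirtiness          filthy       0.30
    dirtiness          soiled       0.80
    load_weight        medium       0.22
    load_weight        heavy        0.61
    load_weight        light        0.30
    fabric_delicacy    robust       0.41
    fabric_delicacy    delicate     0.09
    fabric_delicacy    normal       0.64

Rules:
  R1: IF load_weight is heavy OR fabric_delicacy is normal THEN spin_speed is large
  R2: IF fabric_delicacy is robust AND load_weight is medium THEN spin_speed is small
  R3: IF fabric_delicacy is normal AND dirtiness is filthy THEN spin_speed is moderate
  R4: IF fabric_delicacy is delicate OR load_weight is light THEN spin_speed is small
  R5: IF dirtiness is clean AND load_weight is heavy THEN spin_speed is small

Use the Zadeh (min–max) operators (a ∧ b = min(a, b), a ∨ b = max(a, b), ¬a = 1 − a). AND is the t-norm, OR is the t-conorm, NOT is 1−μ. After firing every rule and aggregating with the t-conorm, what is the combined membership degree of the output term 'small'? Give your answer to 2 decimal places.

R1: heavy=0.61, normal=0.64; OR[max(a, b)] → w = 0.64
R2: robust=0.41, medium=0.22; AND[min(a, b)] → w = 0.22
R3: normal=0.64, filthy=0.30; AND[min(a, b)] → w = 0.30
R4: delicate=0.09, light=0.30; OR[max(a, b)] → w = 0.30
R5: clean=0.51, heavy=0.61; AND[min(a, b)] → w = 0.51
Rules with consequent 'small': {R2, R4, R5} → strengths 0.22, 0.30, 0.51
Aggregate via t-conorm [max(a, b)]: 0.51

0.51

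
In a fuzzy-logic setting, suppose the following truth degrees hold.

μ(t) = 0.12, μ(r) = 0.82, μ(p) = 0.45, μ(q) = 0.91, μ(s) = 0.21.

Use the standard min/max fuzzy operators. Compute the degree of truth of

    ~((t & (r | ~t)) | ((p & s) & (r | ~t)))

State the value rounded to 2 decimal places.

0.79

~t = 1 − 0.12 = 0.88
r | ~t = max(a, b) on (0.82, 0.88) = 0.88
t & (r | ~t) = min(a, b) on (0.12, 0.88) = 0.12
p & s = min(a, b) on (0.45, 0.21) = 0.21
~t = 1 − 0.12 = 0.88
r | ~t = max(a, b) on (0.82, 0.88) = 0.88
(p & s) & (r | ~t) = min(a, b) on (0.21, 0.88) = 0.21
(t & (r | ~t)) | ((p & s) & (r | ~t)) = max(a, b) on (0.12, 0.21) = 0.21
~((t & (r | ~t)) | ((p & s) & (r | ~t))) = 1 − 0.21 = 0.79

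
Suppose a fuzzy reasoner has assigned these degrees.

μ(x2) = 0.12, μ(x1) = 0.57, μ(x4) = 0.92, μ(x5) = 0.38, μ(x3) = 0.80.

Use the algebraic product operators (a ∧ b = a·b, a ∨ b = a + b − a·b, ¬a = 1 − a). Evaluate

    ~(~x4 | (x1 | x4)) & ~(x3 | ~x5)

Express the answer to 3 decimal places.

0.002

~x4 = 1 − 0.9200 = 0.0800
x1 | x4 = a + b − a·b on (0.5700, 0.9200) = 0.9656
~x4 | (x1 | x4) = a + b − a·b on (0.0800, 0.9656) = 0.9684
~(~x4 | (x1 | x4)) = 1 − 0.9684 = 0.0316
~x5 = 1 − 0.3800 = 0.6200
x3 | ~x5 = a + b − a·b on (0.8000, 0.6200) = 0.9240
~(x3 | ~x5) = 1 − 0.9240 = 0.0760
~(~x4 | (x1 | x4)) & ~(x3 | ~x5) = a·b on (0.0316, 0.0760) = 0.0024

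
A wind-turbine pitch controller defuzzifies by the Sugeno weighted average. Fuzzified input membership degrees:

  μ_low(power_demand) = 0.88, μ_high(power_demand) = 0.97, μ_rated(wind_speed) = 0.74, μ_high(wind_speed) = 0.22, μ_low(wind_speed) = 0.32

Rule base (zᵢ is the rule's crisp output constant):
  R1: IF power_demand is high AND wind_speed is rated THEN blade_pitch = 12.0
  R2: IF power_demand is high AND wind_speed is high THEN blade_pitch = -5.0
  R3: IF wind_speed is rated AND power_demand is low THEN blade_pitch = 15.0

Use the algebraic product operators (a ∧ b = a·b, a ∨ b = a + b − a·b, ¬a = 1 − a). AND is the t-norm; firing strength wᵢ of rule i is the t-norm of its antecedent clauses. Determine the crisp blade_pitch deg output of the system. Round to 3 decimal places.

R1 (z=12.0): high=0.97, rated=0.74; AND[a·b] → w = 0.7178
R2 (z=-5.0): high=0.97, high=0.22; AND[a·b] → w = 0.2134
R3 (z=15.0): rated=0.74, low=0.88; AND[a·b] → w = 0.6512
Weighted average = (0.7178·12.0 + 0.2134·-5.0 + 0.6512·15.0) / (0.7178 + 0.2134 + 0.6512)
  = 17.3146 / 1.5824 = 10.942

10.942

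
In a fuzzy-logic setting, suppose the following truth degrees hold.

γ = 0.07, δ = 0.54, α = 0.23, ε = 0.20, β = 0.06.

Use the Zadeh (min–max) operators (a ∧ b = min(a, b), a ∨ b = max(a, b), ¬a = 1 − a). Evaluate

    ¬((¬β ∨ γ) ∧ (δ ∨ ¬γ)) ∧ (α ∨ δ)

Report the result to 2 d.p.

0.07

¬β = 1 − 0.06 = 0.94
¬β ∨ γ = max(a, b) on (0.94, 0.07) = 0.94
¬γ = 1 − 0.07 = 0.93
δ ∨ ¬γ = max(a, b) on (0.54, 0.93) = 0.93
(¬β ∨ γ) ∧ (δ ∨ ¬γ) = min(a, b) on (0.94, 0.93) = 0.93
¬((¬β ∨ γ) ∧ (δ ∨ ¬γ)) = 1 − 0.93 = 0.07
α ∨ δ = max(a, b) on (0.23, 0.54) = 0.54
¬((¬β ∨ γ) ∧ (δ ∨ ¬γ)) ∧ (α ∨ δ) = min(a, b) on (0.07, 0.54) = 0.07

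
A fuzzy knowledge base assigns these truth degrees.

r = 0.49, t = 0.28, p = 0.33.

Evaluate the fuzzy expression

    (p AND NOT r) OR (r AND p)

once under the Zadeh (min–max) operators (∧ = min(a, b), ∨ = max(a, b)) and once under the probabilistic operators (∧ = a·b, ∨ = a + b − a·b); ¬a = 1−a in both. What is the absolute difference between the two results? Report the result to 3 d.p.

0.027

Under Zadeh (min–max):
  NOT r = 1 − 0.49 = 0.51
  p AND NOT r = min(a, b) on (0.33, 0.51) = 0.33
  r AND p = min(a, b) on (0.49, 0.33) = 0.33
  (p AND NOT r) OR (r AND p) = max(a, b) on (0.33, 0.33) = 0.33
  → value = 0.3300
Under probabilistic:
  NOT r = 1 − 0.4900 = 0.5100
  p AND NOT r = a·b on (0.3300, 0.5100) = 0.1683
  r AND p = a·b on (0.4900, 0.3300) = 0.1617
  (p AND NOT r) OR (r AND p) = a + b − a·b on (0.1683, 0.1617) = 0.3028
  → value = 0.3028
|0.3300 − 0.3028| = 0.027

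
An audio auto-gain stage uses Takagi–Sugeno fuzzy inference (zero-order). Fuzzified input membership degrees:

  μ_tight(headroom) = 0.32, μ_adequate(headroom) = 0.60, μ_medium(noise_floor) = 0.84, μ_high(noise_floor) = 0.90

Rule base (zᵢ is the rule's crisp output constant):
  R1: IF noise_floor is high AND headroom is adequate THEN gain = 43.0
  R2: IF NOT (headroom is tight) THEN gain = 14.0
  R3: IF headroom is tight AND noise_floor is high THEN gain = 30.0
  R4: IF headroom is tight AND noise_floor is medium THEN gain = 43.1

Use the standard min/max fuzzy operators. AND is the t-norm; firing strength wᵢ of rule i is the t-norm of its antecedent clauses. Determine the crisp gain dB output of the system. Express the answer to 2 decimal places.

30.58

R1 (z=43.0): high=0.90, adequate=0.60; AND[min(a, b)] → w = 0.60
R2 (z=14.0): ¬tight=1−0.32=0.68 → w = 0.68
R3 (z=30.0): tight=0.32, high=0.90; AND[min(a, b)] → w = 0.32
R4 (z=43.1): tight=0.32, medium=0.84; AND[min(a, b)] → w = 0.32
Weighted average = (0.60·43.0 + 0.68·14.0 + 0.32·30.0 + 0.32·43.1) / (0.60 + 0.68 + 0.32 + 0.32)
  = 58.7120 / 1.9200 = 30.58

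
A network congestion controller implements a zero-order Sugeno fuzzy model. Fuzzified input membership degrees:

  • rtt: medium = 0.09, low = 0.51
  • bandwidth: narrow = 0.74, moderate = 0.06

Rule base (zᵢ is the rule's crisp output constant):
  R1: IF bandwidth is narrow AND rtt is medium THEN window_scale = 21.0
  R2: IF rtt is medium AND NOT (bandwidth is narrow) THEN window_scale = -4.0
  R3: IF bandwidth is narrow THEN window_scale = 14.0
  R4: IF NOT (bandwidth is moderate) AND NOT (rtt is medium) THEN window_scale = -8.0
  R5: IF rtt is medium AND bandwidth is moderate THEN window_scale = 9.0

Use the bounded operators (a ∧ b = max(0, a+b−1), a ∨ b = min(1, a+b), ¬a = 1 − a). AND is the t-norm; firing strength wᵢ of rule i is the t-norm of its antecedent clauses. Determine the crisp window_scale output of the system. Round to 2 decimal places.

R1 (z=21.0): narrow=0.74, medium=0.09; AND[max(0, a+b−1)] → w = 0.00
R2 (z=-4.0): medium=0.09, ¬narrow=1−0.74=0.26; AND[max(0, a+b−1)] → w = 0.00
R3 (z=14.0): narrow=0.74 → w = 0.74
R4 (z=-8.0): ¬moderate=1−0.06=0.94, ¬medium=1−0.09=0.91; AND[max(0, a+b−1)] → w = 0.85
R5 (z=9.0): medium=0.09, moderate=0.06; AND[max(0, a+b−1)] → w = 0.00
Weighted average = (0.00·21.0 + 0.00·-4.0 + 0.74·14.0 + 0.85·-8.0 + 0.00·9.0) / (0.00 + 0.00 + 0.74 + 0.85 + 0.00)
  = 3.5600 / 1.5900 = 2.24

2.24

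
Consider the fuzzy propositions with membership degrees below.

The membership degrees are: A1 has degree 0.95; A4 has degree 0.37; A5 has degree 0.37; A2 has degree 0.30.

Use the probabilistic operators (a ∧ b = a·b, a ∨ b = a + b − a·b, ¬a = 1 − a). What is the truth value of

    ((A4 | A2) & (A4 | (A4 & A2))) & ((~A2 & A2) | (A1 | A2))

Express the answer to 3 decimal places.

0.239

A4 | A2 = a + b − a·b on (0.3700, 0.3000) = 0.5590
A4 & A2 = a·b on (0.3700, 0.3000) = 0.1110
A4 | (A4 & A2) = a + b − a·b on (0.3700, 0.1110) = 0.4399
(A4 | A2) & (A4 | (A4 & A2)) = a·b on (0.5590, 0.4399) = 0.2459
~A2 = 1 − 0.3000 = 0.7000
~A2 & A2 = a·b on (0.7000, 0.3000) = 0.2100
A1 | A2 = a + b − a·b on (0.9500, 0.3000) = 0.9650
(~A2 & A2) | (A1 | A2) = a + b − a·b on (0.2100, 0.9650) = 0.9724
((A4 | A2) & (A4 | (A4 & A2))) & ((~A2 & A2) | (A1 | A2)) = a·b on (0.2459, 0.9724) = 0.2391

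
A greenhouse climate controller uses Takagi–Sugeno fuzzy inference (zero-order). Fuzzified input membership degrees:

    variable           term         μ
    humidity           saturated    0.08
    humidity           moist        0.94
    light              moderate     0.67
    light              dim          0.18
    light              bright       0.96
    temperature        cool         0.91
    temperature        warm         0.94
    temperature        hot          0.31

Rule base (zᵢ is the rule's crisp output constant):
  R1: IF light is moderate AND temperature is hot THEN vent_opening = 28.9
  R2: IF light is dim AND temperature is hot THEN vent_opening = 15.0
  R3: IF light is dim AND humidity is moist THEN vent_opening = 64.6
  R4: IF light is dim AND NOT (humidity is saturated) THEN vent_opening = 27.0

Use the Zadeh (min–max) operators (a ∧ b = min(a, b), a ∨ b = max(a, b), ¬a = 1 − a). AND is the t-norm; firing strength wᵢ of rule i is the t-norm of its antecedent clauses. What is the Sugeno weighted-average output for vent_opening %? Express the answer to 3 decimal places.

33.114

R1 (z=28.9): moderate=0.67, hot=0.31; AND[min(a, b)] → w = 0.31
R2 (z=15.0): dim=0.18, hot=0.31; AND[min(a, b)] → w = 0.18
R3 (z=64.6): dim=0.18, moist=0.94; AND[min(a, b)] → w = 0.18
R4 (z=27.0): dim=0.18, ¬saturated=1−0.08=0.92; AND[min(a, b)] → w = 0.18
Weighted average = (0.31·28.9 + 0.18·15.0 + 0.18·64.6 + 0.18·27.0) / (0.31 + 0.18 + 0.18 + 0.18)
  = 28.1470 / 0.8500 = 33.114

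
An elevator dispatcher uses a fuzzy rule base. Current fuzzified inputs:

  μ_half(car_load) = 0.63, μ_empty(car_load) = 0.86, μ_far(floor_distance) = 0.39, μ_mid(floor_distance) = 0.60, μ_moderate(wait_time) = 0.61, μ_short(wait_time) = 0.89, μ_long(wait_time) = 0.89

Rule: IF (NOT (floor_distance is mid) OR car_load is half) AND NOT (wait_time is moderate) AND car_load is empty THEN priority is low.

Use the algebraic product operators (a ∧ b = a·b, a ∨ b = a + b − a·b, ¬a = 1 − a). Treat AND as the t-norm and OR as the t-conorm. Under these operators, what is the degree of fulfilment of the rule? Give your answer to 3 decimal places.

0.261

firing strength: (¬mid=1−0.60=0.40 OR half=0.63) = 0.7780; AND[a·b] with ¬moderate=1−0.61=0.39, empty=0.86 → w = 0.2609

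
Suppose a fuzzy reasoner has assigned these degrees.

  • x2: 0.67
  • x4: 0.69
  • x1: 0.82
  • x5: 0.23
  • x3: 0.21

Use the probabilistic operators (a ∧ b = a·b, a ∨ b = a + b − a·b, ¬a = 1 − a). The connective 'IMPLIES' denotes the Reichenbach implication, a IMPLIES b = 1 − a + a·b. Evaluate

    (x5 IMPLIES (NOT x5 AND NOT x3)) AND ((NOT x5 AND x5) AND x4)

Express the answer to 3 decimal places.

NOT x5 = 1 − 0.2300 = 0.7700
NOT x3 = 1 − 0.2100 = 0.7900
NOT x5 AND NOT x3 = a·b on (0.7700, 0.7900) = 0.6083
x5 IMPLIES (NOT x5 AND NOT x3)  [Reichenbach: 1 − a + a·b] with a=0.2300, b=0.6083 → 0.9099
NOT x5 = 1 − 0.2300 = 0.7700
NOT x5 AND x5 = a·b on (0.7700, 0.2300) = 0.1771
(NOT x5 AND x5) AND x4 = a·b on (0.1771, 0.6900) = 0.1222
(x5 IMPLIES (NOT x5 AND NOT x3)) AND ((NOT x5 AND x5) AND x4) = a·b on (0.9099, 0.1222) = 0.1112

0.111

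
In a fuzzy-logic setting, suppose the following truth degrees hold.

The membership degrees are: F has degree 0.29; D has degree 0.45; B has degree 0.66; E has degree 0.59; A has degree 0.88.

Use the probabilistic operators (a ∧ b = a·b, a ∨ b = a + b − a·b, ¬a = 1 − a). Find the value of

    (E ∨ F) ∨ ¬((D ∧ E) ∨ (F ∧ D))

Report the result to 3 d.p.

E ∨ F = a + b − a·b on (0.5900, 0.2900) = 0.7089
D ∧ E = a·b on (0.4500, 0.5900) = 0.2655
F ∧ D = a·b on (0.2900, 0.4500) = 0.1305
(D ∧ E) ∨ (F ∧ D) = a + b − a·b on (0.2655, 0.1305) = 0.3614
¬((D ∧ E) ∨ (F ∧ D)) = 1 − 0.3614 = 0.6386
(E ∨ F) ∨ ¬((D ∧ E) ∨ (F ∧ D)) = a + b − a·b on (0.7089, 0.6386) = 0.8948

0.895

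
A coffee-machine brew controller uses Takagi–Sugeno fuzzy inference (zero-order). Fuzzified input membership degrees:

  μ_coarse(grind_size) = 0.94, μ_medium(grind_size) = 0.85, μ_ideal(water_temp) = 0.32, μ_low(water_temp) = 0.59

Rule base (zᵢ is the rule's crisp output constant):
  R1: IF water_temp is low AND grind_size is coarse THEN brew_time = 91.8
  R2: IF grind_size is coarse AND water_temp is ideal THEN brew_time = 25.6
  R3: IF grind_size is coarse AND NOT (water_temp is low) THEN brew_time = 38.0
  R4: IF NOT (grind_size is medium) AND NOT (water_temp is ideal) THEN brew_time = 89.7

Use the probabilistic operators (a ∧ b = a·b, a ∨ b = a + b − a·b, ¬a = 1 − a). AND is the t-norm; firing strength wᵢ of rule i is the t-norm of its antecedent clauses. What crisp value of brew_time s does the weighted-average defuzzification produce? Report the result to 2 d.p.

61.37

R1 (z=91.8): low=0.59, coarse=0.94; AND[a·b] → w = 0.5546
R2 (z=25.6): coarse=0.94, ideal=0.32; AND[a·b] → w = 0.3008
R3 (z=38.0): coarse=0.94, ¬low=1−0.59=0.41; AND[a·b] → w = 0.3854
R4 (z=89.7): ¬medium=1−0.85=0.15, ¬ideal=1−0.32=0.68; AND[a·b] → w = 0.1020
Weighted average = (0.5546·91.8 + 0.3008·25.6 + 0.3854·38.0 + 0.1020·89.7) / (0.5546 + 0.3008 + 0.3854 + 0.1020)
  = 82.4074 / 1.3428 = 61.37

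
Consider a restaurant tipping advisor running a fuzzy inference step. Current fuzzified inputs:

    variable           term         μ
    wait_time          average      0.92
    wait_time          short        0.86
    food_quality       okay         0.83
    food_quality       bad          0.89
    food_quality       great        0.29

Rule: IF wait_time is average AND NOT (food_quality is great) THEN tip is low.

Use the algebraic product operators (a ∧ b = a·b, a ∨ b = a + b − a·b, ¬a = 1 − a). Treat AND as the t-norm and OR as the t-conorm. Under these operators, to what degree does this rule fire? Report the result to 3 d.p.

0.653

firing strength: average=0.92, ¬great=1−0.29=0.71; AND[a·b] → w = 0.6532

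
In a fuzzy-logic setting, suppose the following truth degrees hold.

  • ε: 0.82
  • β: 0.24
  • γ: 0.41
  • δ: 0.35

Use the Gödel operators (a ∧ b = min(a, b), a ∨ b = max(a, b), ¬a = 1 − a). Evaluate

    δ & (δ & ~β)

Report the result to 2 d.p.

~β = 1 − 0.24 = 0.76
δ & ~β = min(a, b) on (0.35, 0.76) = 0.35
δ & (δ & ~β) = min(a, b) on (0.35, 0.35) = 0.35

0.35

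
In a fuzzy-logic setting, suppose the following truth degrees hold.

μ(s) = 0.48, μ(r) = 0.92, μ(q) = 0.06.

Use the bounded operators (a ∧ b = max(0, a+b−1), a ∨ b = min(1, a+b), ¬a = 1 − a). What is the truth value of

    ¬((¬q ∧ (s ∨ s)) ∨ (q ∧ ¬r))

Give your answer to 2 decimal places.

¬q = 1 − 0.06 = 0.94
s ∨ s = min(1, a+b) on (0.48, 0.48) = 0.96
¬q ∧ (s ∨ s) = max(0, a+b−1) on (0.94, 0.96) = 0.90
¬r = 1 − 0.92 = 0.08
q ∧ ¬r = max(0, a+b−1) on (0.06, 0.08) = 0.00
(¬q ∧ (s ∨ s)) ∨ (q ∧ ¬r) = min(1, a+b) on (0.90, 0.00) = 0.90
¬((¬q ∧ (s ∨ s)) ∨ (q ∧ ¬r)) = 1 − 0.90 = 0.10

0.10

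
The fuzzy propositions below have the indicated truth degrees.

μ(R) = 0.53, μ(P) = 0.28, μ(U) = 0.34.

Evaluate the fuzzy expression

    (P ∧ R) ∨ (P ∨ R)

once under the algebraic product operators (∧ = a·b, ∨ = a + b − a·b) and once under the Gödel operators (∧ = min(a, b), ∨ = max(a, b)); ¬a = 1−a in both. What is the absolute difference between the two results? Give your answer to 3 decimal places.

0.182

Under algebraic product:
  P ∧ R = a·b on (0.2800, 0.5300) = 0.1484
  P ∨ R = a + b − a·b on (0.2800, 0.5300) = 0.6616
  (P ∧ R) ∨ (P ∨ R) = a + b − a·b on (0.1484, 0.6616) = 0.7118
  → value = 0.7118
Under Gödel:
  P ∧ R = min(a, b) on (0.28, 0.53) = 0.28
  P ∨ R = max(a, b) on (0.28, 0.53) = 0.53
  (P ∧ R) ∨ (P ∨ R) = max(a, b) on (0.28, 0.53) = 0.53
  → value = 0.5300
|0.7118 − 0.5300| = 0.182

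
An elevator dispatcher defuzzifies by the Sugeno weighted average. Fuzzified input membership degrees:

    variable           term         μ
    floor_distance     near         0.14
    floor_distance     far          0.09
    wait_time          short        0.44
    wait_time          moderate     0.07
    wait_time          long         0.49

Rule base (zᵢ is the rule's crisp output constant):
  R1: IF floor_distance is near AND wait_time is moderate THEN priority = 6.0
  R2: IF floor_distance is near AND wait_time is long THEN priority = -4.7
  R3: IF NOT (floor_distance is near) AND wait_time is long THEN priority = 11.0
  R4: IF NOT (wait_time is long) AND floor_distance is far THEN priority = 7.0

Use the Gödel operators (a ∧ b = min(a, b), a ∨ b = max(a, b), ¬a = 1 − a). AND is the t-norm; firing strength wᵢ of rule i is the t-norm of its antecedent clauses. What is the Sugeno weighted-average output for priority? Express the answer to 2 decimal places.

R1 (z=6.0): near=0.14, moderate=0.07; AND[min(a, b)] → w = 0.07
R2 (z=-4.7): near=0.14, long=0.49; AND[min(a, b)] → w = 0.14
R3 (z=11.0): ¬near=1−0.14=0.86, long=0.49; AND[min(a, b)] → w = 0.49
R4 (z=7.0): ¬long=1−0.49=0.51, far=0.09; AND[min(a, b)] → w = 0.09
Weighted average = (0.07·6.0 + 0.14·-4.7 + 0.49·11.0 + 0.09·7.0) / (0.07 + 0.14 + 0.49 + 0.09)
  = 5.7820 / 0.7900 = 7.32

7.32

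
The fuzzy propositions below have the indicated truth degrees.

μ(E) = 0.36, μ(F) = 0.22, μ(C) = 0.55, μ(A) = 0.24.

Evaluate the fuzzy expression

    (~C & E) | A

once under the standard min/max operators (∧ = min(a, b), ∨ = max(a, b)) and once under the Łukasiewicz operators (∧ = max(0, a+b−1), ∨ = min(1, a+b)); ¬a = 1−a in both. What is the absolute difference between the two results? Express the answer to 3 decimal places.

0.120

Under standard min/max:
  ~C = 1 − 0.55 = 0.45
  ~C & E = min(a, b) on (0.45, 0.36) = 0.36
  (~C & E) | A = max(a, b) on (0.36, 0.24) = 0.36
  → value = 0.3600
Under Łukasiewicz:
  ~C = 1 − 0.55 = 0.45
  ~C & E = max(0, a+b−1) on (0.45, 0.36) = 0.00
  (~C & E) | A = min(1, a+b) on (0.00, 0.24) = 0.24
  → value = 0.2400
|0.3600 − 0.2400| = 0.120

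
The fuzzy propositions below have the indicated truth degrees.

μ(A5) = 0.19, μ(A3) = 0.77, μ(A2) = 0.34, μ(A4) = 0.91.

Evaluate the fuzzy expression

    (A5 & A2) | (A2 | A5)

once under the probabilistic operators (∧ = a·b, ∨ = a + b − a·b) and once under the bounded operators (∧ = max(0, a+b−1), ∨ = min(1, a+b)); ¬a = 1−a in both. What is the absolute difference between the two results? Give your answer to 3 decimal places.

0.030

Under probabilistic:
  A5 & A2 = a·b on (0.1900, 0.3400) = 0.0646
  A2 | A5 = a + b − a·b on (0.3400, 0.1900) = 0.4654
  (A5 & A2) | (A2 | A5) = a + b − a·b on (0.0646, 0.4654) = 0.4999
  → value = 0.4999
Under bounded:
  A5 & A2 = max(0, a+b−1) on (0.19, 0.34) = 0.00
  A2 | A5 = min(1, a+b) on (0.34, 0.19) = 0.53
  (A5 & A2) | (A2 | A5) = min(1, a+b) on (0.00, 0.53) = 0.53
  → value = 0.5300
|0.4999 − 0.5300| = 0.030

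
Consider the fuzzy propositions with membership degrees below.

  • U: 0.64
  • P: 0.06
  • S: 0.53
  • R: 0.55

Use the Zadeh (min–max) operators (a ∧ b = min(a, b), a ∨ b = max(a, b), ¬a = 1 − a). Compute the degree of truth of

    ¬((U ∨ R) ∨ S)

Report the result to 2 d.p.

0.36

U ∨ R = max(a, b) on (0.64, 0.55) = 0.64
(U ∨ R) ∨ S = max(a, b) on (0.64, 0.53) = 0.64
¬((U ∨ R) ∨ S) = 1 − 0.64 = 0.36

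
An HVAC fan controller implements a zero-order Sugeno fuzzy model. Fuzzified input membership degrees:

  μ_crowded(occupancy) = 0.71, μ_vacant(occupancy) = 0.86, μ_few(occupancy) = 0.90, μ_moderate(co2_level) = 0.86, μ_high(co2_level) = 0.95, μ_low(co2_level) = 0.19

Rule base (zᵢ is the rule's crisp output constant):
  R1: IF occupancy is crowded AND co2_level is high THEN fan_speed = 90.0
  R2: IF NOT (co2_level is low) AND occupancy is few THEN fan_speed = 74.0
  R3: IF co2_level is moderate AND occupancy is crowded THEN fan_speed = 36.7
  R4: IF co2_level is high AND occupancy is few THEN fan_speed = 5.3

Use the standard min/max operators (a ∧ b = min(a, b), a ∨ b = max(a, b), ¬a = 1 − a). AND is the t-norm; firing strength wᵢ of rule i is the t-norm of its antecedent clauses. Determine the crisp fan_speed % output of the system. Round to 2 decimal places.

R1 (z=90.0): crowded=0.71, high=0.95; AND[min(a, b)] → w = 0.71
R2 (z=74.0): ¬low=1−0.19=0.81, few=0.90; AND[min(a, b)] → w = 0.81
R3 (z=36.7): moderate=0.86, crowded=0.71; AND[min(a, b)] → w = 0.71
R4 (z=5.3): high=0.95, few=0.90; AND[min(a, b)] → w = 0.90
Weighted average = (0.71·90.0 + 0.81·74.0 + 0.71·36.7 + 0.90·5.3) / (0.71 + 0.81 + 0.71 + 0.90)
  = 154.6670 / 3.1300 = 49.41

49.41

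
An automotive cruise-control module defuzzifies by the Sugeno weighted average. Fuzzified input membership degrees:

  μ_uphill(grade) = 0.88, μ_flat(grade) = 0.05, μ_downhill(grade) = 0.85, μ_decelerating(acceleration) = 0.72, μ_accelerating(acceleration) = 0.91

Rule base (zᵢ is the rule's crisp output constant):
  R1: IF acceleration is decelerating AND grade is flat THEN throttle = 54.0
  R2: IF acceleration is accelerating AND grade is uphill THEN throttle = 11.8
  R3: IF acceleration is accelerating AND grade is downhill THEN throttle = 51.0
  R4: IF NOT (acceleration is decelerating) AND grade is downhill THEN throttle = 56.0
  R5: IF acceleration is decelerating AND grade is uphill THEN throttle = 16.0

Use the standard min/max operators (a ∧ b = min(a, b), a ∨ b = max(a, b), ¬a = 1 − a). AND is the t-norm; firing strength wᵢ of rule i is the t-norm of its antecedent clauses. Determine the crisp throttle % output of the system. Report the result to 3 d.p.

R1 (z=54.0): decelerating=0.72, flat=0.05; AND[min(a, b)] → w = 0.05
R2 (z=11.8): accelerating=0.91, uphill=0.88; AND[min(a, b)] → w = 0.88
R3 (z=51.0): accelerating=0.91, downhill=0.85; AND[min(a, b)] → w = 0.85
R4 (z=56.0): ¬decelerating=1−0.72=0.28, downhill=0.85; AND[min(a, b)] → w = 0.28
R5 (z=16.0): decelerating=0.72, uphill=0.88; AND[min(a, b)] → w = 0.72
Weighted average = (0.05·54.0 + 0.88·11.8 + 0.85·51.0 + 0.28·56.0 + 0.72·16.0) / (0.05 + 0.88 + 0.85 + 0.28 + 0.72)
  = 83.6340 / 2.7800 = 30.084

30.084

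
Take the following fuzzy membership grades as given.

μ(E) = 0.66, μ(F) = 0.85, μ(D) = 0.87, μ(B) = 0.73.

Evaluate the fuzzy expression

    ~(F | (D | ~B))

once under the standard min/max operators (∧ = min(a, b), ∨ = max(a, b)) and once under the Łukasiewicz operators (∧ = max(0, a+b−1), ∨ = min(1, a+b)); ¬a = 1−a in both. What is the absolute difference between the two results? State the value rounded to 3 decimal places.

0.130

Under standard min/max:
  ~B = 1 − 0.73 = 0.27
  D | ~B = max(a, b) on (0.87, 0.27) = 0.87
  F | (D | ~B) = max(a, b) on (0.85, 0.87) = 0.87
  ~(F | (D | ~B)) = 1 − 0.87 = 0.13
  → value = 0.1300
Under Łukasiewicz:
  ~B = 1 − 0.73 = 0.27
  D | ~B = min(1, a+b) on (0.87, 0.27) = 1.00
  F | (D | ~B) = min(1, a+b) on (0.85, 1.00) = 1.00
  ~(F | (D | ~B)) = 1 − 1.00 = 0.00
  → value = 0.0000
|0.1300 − 0.0000| = 0.130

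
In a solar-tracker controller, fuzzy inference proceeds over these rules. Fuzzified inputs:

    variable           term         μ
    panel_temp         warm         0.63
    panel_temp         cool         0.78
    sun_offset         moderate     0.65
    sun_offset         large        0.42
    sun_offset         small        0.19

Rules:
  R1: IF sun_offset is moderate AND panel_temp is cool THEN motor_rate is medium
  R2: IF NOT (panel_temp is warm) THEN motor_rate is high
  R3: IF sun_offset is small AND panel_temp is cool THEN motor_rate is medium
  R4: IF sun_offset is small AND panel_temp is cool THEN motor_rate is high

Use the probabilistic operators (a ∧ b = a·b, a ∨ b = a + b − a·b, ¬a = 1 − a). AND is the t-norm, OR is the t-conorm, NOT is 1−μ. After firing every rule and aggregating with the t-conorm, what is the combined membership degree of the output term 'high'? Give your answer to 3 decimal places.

R1: moderate=0.65, cool=0.78; AND[a·b] → w = 0.5070
R2: ¬warm=1−0.63=0.37 → w = 0.3700
R3: small=0.19, cool=0.78; AND[a·b] → w = 0.1482
R4: small=0.19, cool=0.78; AND[a·b] → w = 0.1482
Rules with consequent 'high': {R2, R4} → strengths 0.3700, 0.1482
Aggregate via t-conorm [a + b − a·b]: 0.4634

0.463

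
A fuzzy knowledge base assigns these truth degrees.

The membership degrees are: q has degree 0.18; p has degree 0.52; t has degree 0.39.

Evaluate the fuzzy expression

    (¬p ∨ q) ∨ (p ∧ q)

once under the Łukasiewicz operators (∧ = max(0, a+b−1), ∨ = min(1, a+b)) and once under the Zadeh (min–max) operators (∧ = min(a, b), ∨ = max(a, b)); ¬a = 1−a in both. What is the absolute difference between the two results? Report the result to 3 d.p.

0.180

Under Łukasiewicz:
  ¬p = 1 − 0.52 = 0.48
  ¬p ∨ q = min(1, a+b) on (0.48, 0.18) = 0.66
  p ∧ q = max(0, a+b−1) on (0.52, 0.18) = 0.00
  (¬p ∨ q) ∨ (p ∧ q) = min(1, a+b) on (0.66, 0.00) = 0.66
  → value = 0.6600
Under Zadeh (min–max):
  ¬p = 1 − 0.52 = 0.48
  ¬p ∨ q = max(a, b) on (0.48, 0.18) = 0.48
  p ∧ q = min(a, b) on (0.52, 0.18) = 0.18
  (¬p ∨ q) ∨ (p ∧ q) = max(a, b) on (0.48, 0.18) = 0.48
  → value = 0.4800
|0.6600 − 0.4800| = 0.180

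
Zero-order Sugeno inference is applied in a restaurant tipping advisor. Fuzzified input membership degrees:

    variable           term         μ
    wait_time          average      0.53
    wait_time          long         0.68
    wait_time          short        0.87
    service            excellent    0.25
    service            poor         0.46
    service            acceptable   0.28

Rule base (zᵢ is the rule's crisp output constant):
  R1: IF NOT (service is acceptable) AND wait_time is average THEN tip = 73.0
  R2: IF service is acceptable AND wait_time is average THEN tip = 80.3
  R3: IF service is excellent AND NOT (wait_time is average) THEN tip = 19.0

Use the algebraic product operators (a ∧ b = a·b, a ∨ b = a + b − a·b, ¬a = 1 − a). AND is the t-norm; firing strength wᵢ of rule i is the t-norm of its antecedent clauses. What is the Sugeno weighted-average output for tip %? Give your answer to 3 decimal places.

R1 (z=73.0): ¬acceptable=1−0.28=0.72, average=0.53; AND[a·b] → w = 0.3816
R2 (z=80.3): acceptable=0.28, average=0.53; AND[a·b] → w = 0.1484
R3 (z=19.0): excellent=0.25, ¬average=1−0.53=0.47; AND[a·b] → w = 0.1175
Weighted average = (0.3816·73.0 + 0.1484·80.3 + 0.1175·19.0) / (0.3816 + 0.1484 + 0.1175)
  = 42.0058 / 0.6475 = 64.874

64.874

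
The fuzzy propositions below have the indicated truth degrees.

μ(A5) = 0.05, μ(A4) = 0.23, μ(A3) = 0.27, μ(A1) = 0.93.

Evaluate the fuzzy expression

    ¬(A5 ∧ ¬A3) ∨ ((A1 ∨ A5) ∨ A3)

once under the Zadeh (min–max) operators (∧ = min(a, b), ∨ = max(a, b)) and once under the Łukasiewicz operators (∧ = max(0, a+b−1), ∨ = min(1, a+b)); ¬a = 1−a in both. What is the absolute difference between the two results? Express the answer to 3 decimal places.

0.050

Under Zadeh (min–max):
  ¬A3 = 1 − 0.27 = 0.73
  A5 ∧ ¬A3 = min(a, b) on (0.05, 0.73) = 0.05
  ¬(A5 ∧ ¬A3) = 1 − 0.05 = 0.95
  A1 ∨ A5 = max(a, b) on (0.93, 0.05) = 0.93
  (A1 ∨ A5) ∨ A3 = max(a, b) on (0.93, 0.27) = 0.93
  ¬(A5 ∧ ¬A3) ∨ ((A1 ∨ A5) ∨ A3) = max(a, b) on (0.95, 0.93) = 0.95
  → value = 0.9500
Under Łukasiewicz:
  ¬A3 = 1 − 0.27 = 0.73
  A5 ∧ ¬A3 = max(0, a+b−1) on (0.05, 0.73) = 0.00
  ¬(A5 ∧ ¬A3) = 1 − 0.00 = 1.00
  A1 ∨ A5 = min(1, a+b) on (0.93, 0.05) = 0.98
  (A1 ∨ A5) ∨ A3 = min(1, a+b) on (0.98, 0.27) = 1.00
  ¬(A5 ∧ ¬A3) ∨ ((A1 ∨ A5) ∨ A3) = min(1, a+b) on (1.00, 1.00) = 1.00
  → value = 1.0000
|0.9500 − 1.0000| = 0.050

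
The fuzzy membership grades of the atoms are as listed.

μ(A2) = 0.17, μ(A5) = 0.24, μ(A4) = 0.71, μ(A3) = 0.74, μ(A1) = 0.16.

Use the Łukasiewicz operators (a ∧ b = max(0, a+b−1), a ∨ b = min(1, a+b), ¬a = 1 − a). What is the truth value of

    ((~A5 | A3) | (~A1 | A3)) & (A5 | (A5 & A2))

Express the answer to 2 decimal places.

~A5 = 1 − 0.24 = 0.76
~A5 | A3 = min(1, a+b) on (0.76, 0.74) = 1.00
~A1 = 1 − 0.16 = 0.84
~A1 | A3 = min(1, a+b) on (0.84, 0.74) = 1.00
(~A5 | A3) | (~A1 | A3) = min(1, a+b) on (1.00, 1.00) = 1.00
A5 & A2 = max(0, a+b−1) on (0.24, 0.17) = 0.00
A5 | (A5 & A2) = min(1, a+b) on (0.24, 0.00) = 0.24
((~A5 | A3) | (~A1 | A3)) & (A5 | (A5 & A2)) = max(0, a+b−1) on (1.00, 0.24) = 0.24

0.24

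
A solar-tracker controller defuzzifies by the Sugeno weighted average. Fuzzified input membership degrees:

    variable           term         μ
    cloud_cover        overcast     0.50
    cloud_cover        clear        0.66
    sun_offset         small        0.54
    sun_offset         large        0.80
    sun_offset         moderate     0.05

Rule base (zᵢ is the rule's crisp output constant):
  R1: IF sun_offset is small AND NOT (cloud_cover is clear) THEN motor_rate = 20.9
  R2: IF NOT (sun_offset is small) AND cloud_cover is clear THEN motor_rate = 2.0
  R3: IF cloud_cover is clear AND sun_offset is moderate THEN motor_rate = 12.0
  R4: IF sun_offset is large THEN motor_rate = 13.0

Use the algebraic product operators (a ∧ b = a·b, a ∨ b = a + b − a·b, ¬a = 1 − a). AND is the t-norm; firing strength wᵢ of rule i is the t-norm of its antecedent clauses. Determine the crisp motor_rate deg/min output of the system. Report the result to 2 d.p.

R1 (z=20.9): small=0.54, ¬clear=1−0.66=0.34; AND[a·b] → w = 0.1836
R2 (z=2.0): ¬small=1−0.54=0.46, clear=0.66; AND[a·b] → w = 0.3036
R3 (z=12.0): clear=0.66, moderate=0.05; AND[a·b] → w = 0.0330
R4 (z=13.0): large=0.80 → w = 0.8000
Weighted average = (0.1836·20.9 + 0.3036·2.0 + 0.0330·12.0 + 0.8000·13.0) / (0.1836 + 0.3036 + 0.0330 + 0.8000)
  = 15.2404 / 1.3202 = 11.54

11.54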